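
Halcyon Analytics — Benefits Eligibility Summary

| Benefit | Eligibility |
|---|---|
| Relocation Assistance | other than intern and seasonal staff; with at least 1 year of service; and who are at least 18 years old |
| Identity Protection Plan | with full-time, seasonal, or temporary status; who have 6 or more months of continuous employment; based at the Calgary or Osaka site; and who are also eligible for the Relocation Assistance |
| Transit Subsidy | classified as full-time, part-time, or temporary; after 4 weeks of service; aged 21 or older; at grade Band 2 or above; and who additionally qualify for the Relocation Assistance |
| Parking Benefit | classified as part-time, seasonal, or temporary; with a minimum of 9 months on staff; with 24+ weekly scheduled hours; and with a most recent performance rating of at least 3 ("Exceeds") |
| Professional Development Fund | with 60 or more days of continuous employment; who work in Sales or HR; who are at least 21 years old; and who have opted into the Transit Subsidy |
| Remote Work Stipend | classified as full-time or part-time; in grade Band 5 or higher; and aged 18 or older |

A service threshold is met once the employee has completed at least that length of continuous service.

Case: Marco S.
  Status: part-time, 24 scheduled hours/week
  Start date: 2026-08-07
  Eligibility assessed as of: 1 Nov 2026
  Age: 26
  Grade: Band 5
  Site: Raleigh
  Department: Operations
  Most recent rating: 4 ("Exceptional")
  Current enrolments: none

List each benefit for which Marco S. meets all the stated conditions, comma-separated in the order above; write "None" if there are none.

Service from 2026-08-07 to 1 Nov 2026: 86 days.
Relocation Assistance — status part-time ✓ (not excluded); service 86 days < 1 year (≈365 days) ✗ → not eligible.
Identity Protection Plan — status part-time ✗ (requires full-time, seasonal, or temporary) → not eligible.
Transit Subsidy — status part-time ✓; service 86 days ≥ 4 weeks (≈28 days) ✓; age 26 ≥ 21 ✓; grade Band 5 ≥ Band 2 ✓; not eligible for Relocation Assistance ✗ → not eligible.
Parking Benefit — status part-time ✓; service 86 days < 9 months (≈270 days) ✗ → not eligible.
Professional Development Fund — service 86 days ≥ 60 days ✓; dept Operations ✗ → not eligible.
Remote Work Stipend — status part-time ✓; grade Band 5 ≥ Band 5 ✓; age 26 ≥ 18 ✓ → eligible.

Remote Work Stipend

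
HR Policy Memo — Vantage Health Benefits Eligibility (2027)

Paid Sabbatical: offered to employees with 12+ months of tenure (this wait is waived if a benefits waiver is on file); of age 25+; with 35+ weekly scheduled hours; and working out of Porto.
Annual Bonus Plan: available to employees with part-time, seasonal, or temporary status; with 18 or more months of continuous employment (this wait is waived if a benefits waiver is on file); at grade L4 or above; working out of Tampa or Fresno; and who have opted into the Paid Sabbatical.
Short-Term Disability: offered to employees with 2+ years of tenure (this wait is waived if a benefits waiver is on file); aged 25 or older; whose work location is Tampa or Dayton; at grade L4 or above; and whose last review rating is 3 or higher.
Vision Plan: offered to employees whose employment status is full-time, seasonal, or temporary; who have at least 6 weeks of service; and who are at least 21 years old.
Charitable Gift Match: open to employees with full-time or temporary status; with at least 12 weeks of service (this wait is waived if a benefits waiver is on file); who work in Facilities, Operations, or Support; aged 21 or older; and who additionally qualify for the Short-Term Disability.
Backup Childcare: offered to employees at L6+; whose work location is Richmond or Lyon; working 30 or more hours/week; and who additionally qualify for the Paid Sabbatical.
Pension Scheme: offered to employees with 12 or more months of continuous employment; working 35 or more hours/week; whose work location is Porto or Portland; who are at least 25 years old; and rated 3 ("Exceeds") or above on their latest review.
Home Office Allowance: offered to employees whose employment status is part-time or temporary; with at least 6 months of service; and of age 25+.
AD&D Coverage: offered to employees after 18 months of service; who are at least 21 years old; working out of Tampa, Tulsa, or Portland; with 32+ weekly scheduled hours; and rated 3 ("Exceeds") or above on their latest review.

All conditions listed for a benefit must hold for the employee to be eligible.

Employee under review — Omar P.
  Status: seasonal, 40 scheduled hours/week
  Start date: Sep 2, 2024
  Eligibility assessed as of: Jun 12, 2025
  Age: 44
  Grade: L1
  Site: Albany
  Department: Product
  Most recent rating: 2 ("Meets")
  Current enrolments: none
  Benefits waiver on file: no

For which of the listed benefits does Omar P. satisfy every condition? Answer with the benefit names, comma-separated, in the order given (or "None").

Vision Plan

Service from Sep 2, 2024 to Jun 12, 2025: 283 days.
Paid Sabbatical — no waiver, service 283 days < 12 months (≈360 days) ✗ → not eligible.
Annual Bonus Plan — status seasonal ✓; no waiver, service 283 days < 18 months (≈540 days) ✗ → not eligible.
Short-Term Disability — no waiver, service 283 days < 2 years (≈730 days) ✗ → not eligible.
Vision Plan — status seasonal ✓; service 283 days ≥ 6 weeks (≈42 days) ✓; age 44 ≥ 21 ✓ → eligible.
Charitable Gift Match — status seasonal ✗ (requires full-time or temporary) → not eligible.
Backup Childcare — grade L1 < L6 ✗ → not eligible.
Pension Scheme — service 283 days < 12 months (≈360 days) ✗ → not eligible.
Home Office Allowance — status seasonal ✗ (requires part-time or temporary) → not eligible.
AD&D Coverage — service 283 days < 18 months (≈540 days) ✗ → not eligible.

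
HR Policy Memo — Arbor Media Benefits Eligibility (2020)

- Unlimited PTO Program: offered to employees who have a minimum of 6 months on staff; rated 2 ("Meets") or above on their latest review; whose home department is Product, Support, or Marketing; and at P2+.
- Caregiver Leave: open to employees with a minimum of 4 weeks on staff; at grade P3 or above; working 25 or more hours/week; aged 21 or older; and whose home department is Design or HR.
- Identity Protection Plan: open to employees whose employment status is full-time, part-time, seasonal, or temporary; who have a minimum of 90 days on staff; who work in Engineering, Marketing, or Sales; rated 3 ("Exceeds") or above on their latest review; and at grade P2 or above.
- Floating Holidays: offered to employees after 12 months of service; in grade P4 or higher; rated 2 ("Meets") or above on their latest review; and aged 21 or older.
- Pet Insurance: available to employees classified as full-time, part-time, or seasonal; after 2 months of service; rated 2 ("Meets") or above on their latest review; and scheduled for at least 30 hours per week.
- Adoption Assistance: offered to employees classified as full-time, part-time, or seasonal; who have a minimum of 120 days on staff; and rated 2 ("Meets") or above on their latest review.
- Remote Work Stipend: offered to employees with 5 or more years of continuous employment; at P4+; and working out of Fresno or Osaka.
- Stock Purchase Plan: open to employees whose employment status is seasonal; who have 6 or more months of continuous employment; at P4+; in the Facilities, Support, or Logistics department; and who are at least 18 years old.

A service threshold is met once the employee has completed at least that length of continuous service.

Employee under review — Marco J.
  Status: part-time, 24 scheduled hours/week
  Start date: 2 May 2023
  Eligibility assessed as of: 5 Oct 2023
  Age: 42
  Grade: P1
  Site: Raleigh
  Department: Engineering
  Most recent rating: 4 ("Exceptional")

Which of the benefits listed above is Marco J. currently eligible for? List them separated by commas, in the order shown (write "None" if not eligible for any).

Service from 2 May 2023 to 5 Oct 2023: 156 days.
Unlimited PTO Program — service 156 days < 6 months (≈180 days) ✗ → not eligible.
Caregiver Leave — service 156 days ≥ 4 weeks (≈28 days) ✓; grade P1 < P3 ✗ → not eligible.
Identity Protection Plan — status part-time ✓; service 156 days ≥ 90 days ✓; dept Engineering ✓; rating 4 ≥ 3 ✓; grade P1 < P2 ✗ → not eligible.
Floating Holidays — service 156 days < 12 months (≈360 days) ✗ → not eligible.
Pet Insurance — status part-time ✓; service 156 days ≥ 2 months (≈60 days) ✓; rating 4 ≥ 2 ✓; 24 hrs/wk < 30 ✗ → not eligible.
Adoption Assistance — status part-time ✓; service 156 days ≥ 120 days ✓; rating 4 ≥ 2 ✓ → eligible.
Remote Work Stipend — service 156 days < 5 years (≈1825 days) ✗ → not eligible.
Stock Purchase Plan — status part-time ✗ (requires seasonal) → not eligible.

Adoption Assistance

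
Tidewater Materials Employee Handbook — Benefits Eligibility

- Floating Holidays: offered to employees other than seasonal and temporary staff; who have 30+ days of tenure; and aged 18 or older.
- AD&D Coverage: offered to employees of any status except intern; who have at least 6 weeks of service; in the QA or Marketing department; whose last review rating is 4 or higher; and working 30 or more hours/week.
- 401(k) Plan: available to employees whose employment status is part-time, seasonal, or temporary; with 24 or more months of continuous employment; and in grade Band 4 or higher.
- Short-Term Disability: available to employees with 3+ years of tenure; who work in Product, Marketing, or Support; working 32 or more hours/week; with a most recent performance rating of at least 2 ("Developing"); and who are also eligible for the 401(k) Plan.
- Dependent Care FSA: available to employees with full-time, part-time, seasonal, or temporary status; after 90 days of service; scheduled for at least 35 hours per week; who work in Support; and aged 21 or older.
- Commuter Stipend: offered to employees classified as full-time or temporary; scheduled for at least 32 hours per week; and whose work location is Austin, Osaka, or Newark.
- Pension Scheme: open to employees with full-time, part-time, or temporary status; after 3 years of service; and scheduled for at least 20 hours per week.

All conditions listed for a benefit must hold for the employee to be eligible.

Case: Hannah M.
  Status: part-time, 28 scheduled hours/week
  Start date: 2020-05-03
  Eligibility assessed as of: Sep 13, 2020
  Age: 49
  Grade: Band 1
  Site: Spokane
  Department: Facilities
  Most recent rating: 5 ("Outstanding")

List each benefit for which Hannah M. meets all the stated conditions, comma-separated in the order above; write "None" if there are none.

Service from 2020-05-03 to Sep 13, 2020: 133 days.
Floating Holidays — status part-time ✓ (not excluded); service 133 days ≥ 30 days ✓; age 49 ≥ 18 ✓ → eligible.
AD&D Coverage — status part-time ✓ (not excluded); service 133 days ≥ 6 weeks (≈42 days) ✓; dept Facilities ✗ → not eligible.
401(k) Plan — status part-time ✓; service 133 days < 24 months (≈720 days) ✗ → not eligible.
Short-Term Disability — service 133 days < 3 years (≈1095 days) ✗ → not eligible.
Dependent Care FSA — status part-time ✓; service 133 days ≥ 90 days ✓; 28 hrs/wk < 35 ✗ → not eligible.
Commuter Stipend — status part-time ✗ (requires full-time or temporary) → not eligible.
Pension Scheme — status part-time ✓; service 133 days < 3 years (≈1095 days) ✗ → not eligible.

Floating Holidays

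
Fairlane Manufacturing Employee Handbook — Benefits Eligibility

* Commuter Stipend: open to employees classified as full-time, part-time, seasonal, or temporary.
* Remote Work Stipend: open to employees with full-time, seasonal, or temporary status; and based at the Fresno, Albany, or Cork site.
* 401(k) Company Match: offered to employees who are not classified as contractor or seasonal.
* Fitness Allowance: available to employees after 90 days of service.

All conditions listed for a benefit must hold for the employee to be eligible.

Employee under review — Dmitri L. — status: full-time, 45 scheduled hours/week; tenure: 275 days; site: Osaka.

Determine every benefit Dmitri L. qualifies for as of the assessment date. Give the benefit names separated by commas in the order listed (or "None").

Commuter Stipend — status full-time ✓ → eligible.
Remote Work Stipend — status full-time ✓; site Osaka ✗ (not Fresno, Albany, or Cork) → not eligible.
401(k) Company Match — status full-time ✓ (not excluded) → eligible.
Fitness Allowance — service 275 days ≥ 90 days ✓ → eligible.

Commuter Stipend, 401(k) Company Match, Fitness Allowance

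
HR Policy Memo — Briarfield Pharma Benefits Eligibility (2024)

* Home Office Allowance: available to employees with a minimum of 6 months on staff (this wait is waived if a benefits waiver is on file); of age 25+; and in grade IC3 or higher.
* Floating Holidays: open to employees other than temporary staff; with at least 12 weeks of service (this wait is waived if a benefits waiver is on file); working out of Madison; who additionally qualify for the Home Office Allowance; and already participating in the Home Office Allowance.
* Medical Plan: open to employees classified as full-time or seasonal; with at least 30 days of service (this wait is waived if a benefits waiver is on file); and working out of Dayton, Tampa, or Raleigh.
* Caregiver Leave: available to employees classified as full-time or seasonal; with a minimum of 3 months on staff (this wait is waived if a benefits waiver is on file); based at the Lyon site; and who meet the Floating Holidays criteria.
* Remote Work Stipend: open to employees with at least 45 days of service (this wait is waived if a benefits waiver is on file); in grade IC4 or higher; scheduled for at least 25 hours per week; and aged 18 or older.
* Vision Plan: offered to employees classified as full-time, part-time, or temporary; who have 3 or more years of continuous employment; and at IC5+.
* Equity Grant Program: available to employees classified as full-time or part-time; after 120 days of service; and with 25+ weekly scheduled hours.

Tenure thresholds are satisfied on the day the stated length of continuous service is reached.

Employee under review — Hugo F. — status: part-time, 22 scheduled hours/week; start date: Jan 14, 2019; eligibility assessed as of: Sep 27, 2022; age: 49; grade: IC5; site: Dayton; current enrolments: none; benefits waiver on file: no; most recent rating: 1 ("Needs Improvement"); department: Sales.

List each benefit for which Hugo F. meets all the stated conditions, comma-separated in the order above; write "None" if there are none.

Service from Jan 14, 2019 to Sep 27, 2022: 1352 days.
Home Office Allowance — no waiver, service 1352 days ≥ 6 months (≈180 days) ✓; age 49 ≥ 25 ✓; grade IC5 ≥ IC3 ✓ → eligible.
Floating Holidays — status part-time ✓ (not excluded); no waiver, service 1352 days ≥ 12 weeks (≈84 days) ✓; site Dayton ✗ (not Madison) → not eligible.
Medical Plan — status part-time ✗ (requires full-time or seasonal) → not eligible.
Caregiver Leave — status part-time ✗ (requires full-time or seasonal) → not eligible.
Remote Work Stipend — no waiver, service 1352 days ≥ 45 days ✓; grade IC5 ≥ IC4 ✓; 22 hrs/wk < 25 ✗ → not eligible.
Vision Plan — status part-time ✓; service 1352 days ≥ 3 years (≈1095 days) ✓; grade IC5 ≥ IC5 ✓ → eligible.
Equity Grant Program — status part-time ✓; service 1352 days ≥ 120 days ✓; 22 hrs/wk < 25 ✗ → not eligible.

Home Office Allowance, Vision Plan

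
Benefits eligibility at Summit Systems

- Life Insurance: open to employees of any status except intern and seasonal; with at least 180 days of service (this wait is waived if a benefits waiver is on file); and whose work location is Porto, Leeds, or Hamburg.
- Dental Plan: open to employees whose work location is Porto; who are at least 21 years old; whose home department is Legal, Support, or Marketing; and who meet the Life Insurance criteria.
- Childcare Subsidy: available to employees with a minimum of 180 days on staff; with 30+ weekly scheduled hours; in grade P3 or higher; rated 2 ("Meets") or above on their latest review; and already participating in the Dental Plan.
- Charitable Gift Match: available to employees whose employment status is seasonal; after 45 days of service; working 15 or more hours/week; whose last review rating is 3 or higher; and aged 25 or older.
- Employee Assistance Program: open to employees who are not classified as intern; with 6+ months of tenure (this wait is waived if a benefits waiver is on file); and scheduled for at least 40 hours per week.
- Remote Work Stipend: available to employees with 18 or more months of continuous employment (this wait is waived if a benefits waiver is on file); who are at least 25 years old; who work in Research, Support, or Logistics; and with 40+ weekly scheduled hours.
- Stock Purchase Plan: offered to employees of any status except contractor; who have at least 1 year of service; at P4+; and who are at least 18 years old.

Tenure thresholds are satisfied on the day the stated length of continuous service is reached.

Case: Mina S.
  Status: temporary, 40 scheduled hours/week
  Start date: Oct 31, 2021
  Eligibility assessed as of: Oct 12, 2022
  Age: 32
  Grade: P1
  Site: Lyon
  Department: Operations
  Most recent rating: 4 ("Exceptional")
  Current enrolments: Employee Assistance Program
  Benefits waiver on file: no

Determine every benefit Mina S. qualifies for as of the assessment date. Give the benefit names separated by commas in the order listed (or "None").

Employee Assistance Program

Service from Oct 31, 2021 to Oct 12, 2022: 346 days.
Life Insurance — status temporary ✓ (not excluded); no waiver, service 346 days ≥ 180 days ✓; site Lyon ✗ (not Porto, Leeds, or Hamburg) → not eligible.
Dental Plan — site Lyon ✗ (not Porto) → not eligible.
Childcare Subsidy — service 346 days ≥ 180 days ✓; 40 hrs/wk ≥ 30 ✓; grade P1 < P3 ✗ → not eligible.
Charitable Gift Match — status temporary ✗ (requires seasonal) → not eligible.
Employee Assistance Program — status temporary ✓ (not excluded); no waiver, service 346 days ≥ 6 months (≈180 days) ✓; 40 hrs/wk ≥ 40 ✓ → eligible.
Remote Work Stipend — no waiver, service 346 days < 18 months (≈540 days) ✗ → not eligible.
Stock Purchase Plan — status temporary ✓ (not excluded); service 346 days < 1 year (≈365 days) ✗ → not eligible.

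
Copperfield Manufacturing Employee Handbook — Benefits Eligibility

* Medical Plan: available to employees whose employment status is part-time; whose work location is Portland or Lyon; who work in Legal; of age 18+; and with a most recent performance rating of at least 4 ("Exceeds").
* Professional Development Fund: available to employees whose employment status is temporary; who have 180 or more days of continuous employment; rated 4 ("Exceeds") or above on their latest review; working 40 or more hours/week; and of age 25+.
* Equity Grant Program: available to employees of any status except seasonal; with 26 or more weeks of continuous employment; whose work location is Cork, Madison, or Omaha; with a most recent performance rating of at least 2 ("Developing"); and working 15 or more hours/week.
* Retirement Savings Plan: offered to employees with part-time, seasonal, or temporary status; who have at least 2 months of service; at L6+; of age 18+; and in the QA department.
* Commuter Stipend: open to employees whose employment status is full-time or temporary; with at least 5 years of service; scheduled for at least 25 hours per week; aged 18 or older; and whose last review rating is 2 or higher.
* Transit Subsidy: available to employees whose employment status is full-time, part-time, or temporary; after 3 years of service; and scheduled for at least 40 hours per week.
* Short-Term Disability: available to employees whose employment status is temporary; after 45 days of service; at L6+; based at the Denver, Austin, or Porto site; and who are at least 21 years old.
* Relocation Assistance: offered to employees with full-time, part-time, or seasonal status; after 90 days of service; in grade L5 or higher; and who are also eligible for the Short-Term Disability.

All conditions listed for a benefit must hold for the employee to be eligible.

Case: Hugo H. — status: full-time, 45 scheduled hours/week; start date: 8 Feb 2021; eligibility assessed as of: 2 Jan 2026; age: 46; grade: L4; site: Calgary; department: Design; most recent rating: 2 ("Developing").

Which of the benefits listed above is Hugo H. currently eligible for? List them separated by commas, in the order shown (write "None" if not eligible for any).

Transit Subsidy

Service from 8 Feb 2021 to 2 Jan 2026: 1789 days.
Medical Plan — status full-time ✗ (requires part-time) → not eligible.
Professional Development Fund — status full-time ✗ (requires temporary) → not eligible.
Equity Grant Program — status full-time ✓ (not excluded); service 1789 days ≥ 26 weeks (≈182 days) ✓; site Calgary ✗ (not Cork, Madison, or Omaha) → not eligible.
Retirement Savings Plan — status full-time ✗ (requires part-time, seasonal, or temporary) → not eligible.
Commuter Stipend — status full-time ✓; service 1789 days < 5 years (≈1825 days) ✗ → not eligible.
Transit Subsidy — status full-time ✓; service 1789 days ≥ 3 years (≈1095 days) ✓; 45 hrs/wk ≥ 40 ✓ → eligible.
Short-Term Disability — status full-time ✗ (requires temporary) → not eligible.
Relocation Assistance — status full-time ✓; service 1789 days ≥ 90 days ✓; grade L4 < L5 ✗ → not eligible.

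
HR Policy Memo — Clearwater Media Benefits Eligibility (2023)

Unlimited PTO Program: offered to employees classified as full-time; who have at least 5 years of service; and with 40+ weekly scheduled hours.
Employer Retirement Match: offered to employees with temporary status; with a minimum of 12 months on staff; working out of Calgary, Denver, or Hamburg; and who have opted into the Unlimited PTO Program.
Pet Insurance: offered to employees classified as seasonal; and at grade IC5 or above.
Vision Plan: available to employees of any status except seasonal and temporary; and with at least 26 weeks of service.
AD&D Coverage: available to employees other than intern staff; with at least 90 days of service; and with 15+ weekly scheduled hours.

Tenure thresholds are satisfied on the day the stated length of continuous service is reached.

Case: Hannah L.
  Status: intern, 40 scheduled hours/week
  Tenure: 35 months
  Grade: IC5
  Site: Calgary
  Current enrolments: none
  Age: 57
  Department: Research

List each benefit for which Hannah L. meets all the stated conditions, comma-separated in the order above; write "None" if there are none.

Unlimited PTO Program — status intern ✗ (requires full-time) → not eligible.
Employer Retirement Match — status intern ✗ (requires temporary) → not eligible.
Pet Insurance — status intern ✗ (requires seasonal) → not eligible.
Vision Plan — status intern ✓ (not excluded); service 35 months ≥ 26 weeks (≈182 days) ✓ → eligible.
AD&D Coverage — status intern ✗ (excluded) → not eligible.

Vision Plan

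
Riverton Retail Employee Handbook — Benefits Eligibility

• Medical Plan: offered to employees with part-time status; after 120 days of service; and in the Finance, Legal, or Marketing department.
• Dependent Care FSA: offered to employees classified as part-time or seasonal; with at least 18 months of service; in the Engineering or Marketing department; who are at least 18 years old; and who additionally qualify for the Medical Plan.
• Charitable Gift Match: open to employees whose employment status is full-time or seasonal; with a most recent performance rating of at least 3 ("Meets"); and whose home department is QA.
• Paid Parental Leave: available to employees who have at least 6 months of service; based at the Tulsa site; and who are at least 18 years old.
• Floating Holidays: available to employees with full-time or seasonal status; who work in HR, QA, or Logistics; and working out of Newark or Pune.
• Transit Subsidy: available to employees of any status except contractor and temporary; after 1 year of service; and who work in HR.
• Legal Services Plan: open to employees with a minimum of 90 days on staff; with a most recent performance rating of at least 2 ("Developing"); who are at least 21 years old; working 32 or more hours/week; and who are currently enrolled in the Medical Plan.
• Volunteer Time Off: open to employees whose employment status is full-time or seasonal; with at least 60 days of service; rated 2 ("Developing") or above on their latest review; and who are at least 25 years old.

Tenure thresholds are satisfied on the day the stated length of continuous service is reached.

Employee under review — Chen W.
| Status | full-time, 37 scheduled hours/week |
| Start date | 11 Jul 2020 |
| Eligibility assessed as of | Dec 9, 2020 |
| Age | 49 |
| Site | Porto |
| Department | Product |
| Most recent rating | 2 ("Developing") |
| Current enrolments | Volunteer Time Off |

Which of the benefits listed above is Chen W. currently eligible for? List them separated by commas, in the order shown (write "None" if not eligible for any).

Volunteer Time Off

Service from 11 Jul 2020 to Dec 9, 2020: 151 days.
Medical Plan — status full-time ✗ (requires part-time) → not eligible.
Dependent Care FSA — status full-time ✗ (requires part-time or seasonal) → not eligible.
Charitable Gift Match — status full-time ✓; rating 2 < 3 ✗ → not eligible.
Paid Parental Leave — service 151 days < 6 months (≈180 days) ✗ → not eligible.
Floating Holidays — status full-time ✓; dept Product ✗ → not eligible.
Transit Subsidy — status full-time ✓ (not excluded); service 151 days < 1 year (≈365 days) ✗ → not eligible.
Legal Services Plan — service 151 days ≥ 90 days ✓; rating 2 ≥ 2 ✓; age 49 ≥ 21 ✓; 37 hrs/wk ≥ 32 ✓; not enrolled in Medical Plan ✗ → not eligible.
Volunteer Time Off — status full-time ✓; service 151 days ≥ 60 days ✓; rating 2 ≥ 2 ✓; age 49 ≥ 25 ✓ → eligible.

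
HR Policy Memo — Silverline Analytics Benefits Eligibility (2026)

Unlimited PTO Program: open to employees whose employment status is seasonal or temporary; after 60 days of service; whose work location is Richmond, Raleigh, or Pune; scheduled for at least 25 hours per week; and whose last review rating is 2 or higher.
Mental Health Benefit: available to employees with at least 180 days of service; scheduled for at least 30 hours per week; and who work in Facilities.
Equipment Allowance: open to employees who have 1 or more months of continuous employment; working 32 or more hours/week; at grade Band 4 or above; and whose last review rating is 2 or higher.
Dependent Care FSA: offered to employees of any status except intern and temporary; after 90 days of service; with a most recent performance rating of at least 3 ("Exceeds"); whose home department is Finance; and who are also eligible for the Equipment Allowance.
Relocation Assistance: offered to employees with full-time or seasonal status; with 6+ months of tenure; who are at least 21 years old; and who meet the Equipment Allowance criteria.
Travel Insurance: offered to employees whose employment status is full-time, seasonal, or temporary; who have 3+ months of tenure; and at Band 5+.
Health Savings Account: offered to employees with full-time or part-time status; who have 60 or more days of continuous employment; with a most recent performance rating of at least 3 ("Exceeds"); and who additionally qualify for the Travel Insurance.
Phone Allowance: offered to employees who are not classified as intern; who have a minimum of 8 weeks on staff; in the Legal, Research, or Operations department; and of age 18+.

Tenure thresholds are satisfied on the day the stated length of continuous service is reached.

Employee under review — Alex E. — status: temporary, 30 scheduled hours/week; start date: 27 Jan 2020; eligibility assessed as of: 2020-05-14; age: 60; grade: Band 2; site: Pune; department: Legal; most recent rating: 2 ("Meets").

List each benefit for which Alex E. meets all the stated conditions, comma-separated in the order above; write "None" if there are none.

Unlimited PTO Program, Phone Allowance

Service from 27 Jan 2020 to 2020-05-14: 108 days.
Unlimited PTO Program — status temporary ✓; service 108 days ≥ 60 days ✓; site Pune ✓; 30 hrs/wk ≥ 25 ✓; rating 2 ≥ 2 ✓ → eligible.
Mental Health Benefit — service 108 days < 180 days ✗ → not eligible.
Equipment Allowance — service 108 days ≥ 1 month (≈30 days) ✓; 30 hrs/wk < 32 ✗ → not eligible.
Dependent Care FSA — status temporary ✗ (excluded) → not eligible.
Relocation Assistance — status temporary ✗ (requires full-time or seasonal) → not eligible.
Travel Insurance — status temporary ✓; service 108 days ≥ 3 months (≈90 days) ✓; grade Band 2 < Band 5 ✗ → not eligible.
Health Savings Account — status temporary ✗ (requires full-time or part-time) → not eligible.
Phone Allowance — status temporary ✓ (not excluded); service 108 days ≥ 8 weeks (≈56 days) ✓; dept Legal ✓; age 60 ≥ 18 ✓ → eligible.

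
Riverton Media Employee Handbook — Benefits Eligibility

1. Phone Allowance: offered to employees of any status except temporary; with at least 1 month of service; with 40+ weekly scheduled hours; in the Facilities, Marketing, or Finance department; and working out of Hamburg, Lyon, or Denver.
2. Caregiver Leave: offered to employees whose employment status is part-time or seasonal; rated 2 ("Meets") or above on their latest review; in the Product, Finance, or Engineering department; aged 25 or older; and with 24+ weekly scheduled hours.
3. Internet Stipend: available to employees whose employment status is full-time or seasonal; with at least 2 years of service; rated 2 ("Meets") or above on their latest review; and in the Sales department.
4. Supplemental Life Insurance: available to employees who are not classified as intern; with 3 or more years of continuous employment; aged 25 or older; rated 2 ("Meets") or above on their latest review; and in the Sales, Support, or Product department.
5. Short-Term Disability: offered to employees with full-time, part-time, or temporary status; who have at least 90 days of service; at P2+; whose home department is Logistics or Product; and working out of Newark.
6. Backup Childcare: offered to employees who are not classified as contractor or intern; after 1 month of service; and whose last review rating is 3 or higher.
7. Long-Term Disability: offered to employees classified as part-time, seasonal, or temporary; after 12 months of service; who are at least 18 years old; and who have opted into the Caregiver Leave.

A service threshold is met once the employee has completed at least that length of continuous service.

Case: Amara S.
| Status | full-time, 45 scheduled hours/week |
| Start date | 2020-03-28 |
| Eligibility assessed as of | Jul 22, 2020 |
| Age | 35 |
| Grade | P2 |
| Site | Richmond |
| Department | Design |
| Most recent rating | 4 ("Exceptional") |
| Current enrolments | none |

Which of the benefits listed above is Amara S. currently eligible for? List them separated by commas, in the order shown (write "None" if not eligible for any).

Backup Childcare

Service from 2020-03-28 to Jul 22, 2020: 116 days.
Phone Allowance — status full-time ✓ (not excluded); service 116 days ≥ 1 month (≈30 days) ✓; 45 hrs/wk ≥ 40 ✓; dept Design ✗ → not eligible.
Caregiver Leave — status full-time ✗ (requires part-time or seasonal) → not eligible.
Internet Stipend — status full-time ✓; service 116 days < 2 years (≈730 days) ✗ → not eligible.
Supplemental Life Insurance — status full-time ✓ (not excluded); service 116 days < 3 years (≈1095 days) ✗ → not eligible.
Short-Term Disability — status full-time ✓; service 116 days ≥ 90 days ✓; grade P2 ≥ P2 ✓; dept Design ✗ → not eligible.
Backup Childcare — status full-time ✓ (not excluded); service 116 days ≥ 1 month (≈30 days) ✓; rating 4 ≥ 3 ✓ → eligible.
Long-Term Disability — status full-time ✗ (requires part-time, seasonal, or temporary) → not eligible.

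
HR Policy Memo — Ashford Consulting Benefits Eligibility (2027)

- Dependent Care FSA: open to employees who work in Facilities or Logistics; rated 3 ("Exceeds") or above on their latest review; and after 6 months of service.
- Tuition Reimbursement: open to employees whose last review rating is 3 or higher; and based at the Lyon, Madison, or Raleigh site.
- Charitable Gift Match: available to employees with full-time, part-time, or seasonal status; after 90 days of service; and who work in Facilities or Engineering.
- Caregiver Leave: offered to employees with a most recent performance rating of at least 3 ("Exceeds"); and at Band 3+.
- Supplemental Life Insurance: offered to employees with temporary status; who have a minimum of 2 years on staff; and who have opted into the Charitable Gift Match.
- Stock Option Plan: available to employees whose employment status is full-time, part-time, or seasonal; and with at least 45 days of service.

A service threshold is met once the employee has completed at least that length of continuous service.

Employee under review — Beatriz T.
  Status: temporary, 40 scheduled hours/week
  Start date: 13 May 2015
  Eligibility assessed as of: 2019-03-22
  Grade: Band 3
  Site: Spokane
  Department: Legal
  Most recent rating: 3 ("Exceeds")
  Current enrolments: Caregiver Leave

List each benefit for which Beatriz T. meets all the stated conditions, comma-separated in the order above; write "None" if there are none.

Service from 13 May 2015 to 2019-03-22: 1409 days.
Dependent Care FSA — dept Legal ✗ → not eligible.
Tuition Reimbursement — rating 3 ≥ 3 ✓; site Spokane ✗ (not Lyon, Madison, or Raleigh) → not eligible.
Charitable Gift Match — status temporary ✗ (requires full-time, part-time, or seasonal) → not eligible.
Caregiver Leave — rating 3 ≥ 3 ✓; grade Band 3 ≥ Band 3 ✓ → eligible.
Supplemental Life Insurance — status temporary ✓; service 1409 days ≥ 2 years (≈730 days) ✓; not enrolled in Charitable Gift Match ✗ → not eligible.
Stock Option Plan — status temporary ✗ (requires full-time, part-time, or seasonal) → not eligible.

Caregiver Leave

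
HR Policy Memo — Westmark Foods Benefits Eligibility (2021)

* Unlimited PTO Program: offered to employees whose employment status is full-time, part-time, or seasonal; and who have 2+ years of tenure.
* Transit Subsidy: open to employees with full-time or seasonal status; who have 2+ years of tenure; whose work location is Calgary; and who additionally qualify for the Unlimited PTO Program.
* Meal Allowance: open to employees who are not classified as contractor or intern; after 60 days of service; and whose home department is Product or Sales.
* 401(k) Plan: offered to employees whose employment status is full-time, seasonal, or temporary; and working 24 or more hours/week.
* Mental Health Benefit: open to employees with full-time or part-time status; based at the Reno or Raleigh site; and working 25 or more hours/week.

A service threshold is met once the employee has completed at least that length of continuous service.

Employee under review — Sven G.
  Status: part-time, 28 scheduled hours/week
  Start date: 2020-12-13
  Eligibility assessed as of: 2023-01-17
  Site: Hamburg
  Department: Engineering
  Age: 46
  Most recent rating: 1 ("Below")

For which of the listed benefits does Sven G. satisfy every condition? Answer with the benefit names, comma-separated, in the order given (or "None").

Unlimited PTO Program

Service from 2020-12-13 to 2023-01-17: 765 days.
Unlimited PTO Program — status part-time ✓; service 765 days ≥ 2 years (≈730 days) ✓ → eligible.
Transit Subsidy — status part-time ✗ (requires full-time or seasonal) → not eligible.
Meal Allowance — status part-time ✓ (not excluded); service 765 days ≥ 60 days ✓; dept Engineering ✗ → not eligible.
401(k) Plan — status part-time ✗ (requires full-time, seasonal, or temporary) → not eligible.
Mental Health Benefit — status part-time ✓; site Hamburg ✗ (not Reno or Raleigh) → not eligible.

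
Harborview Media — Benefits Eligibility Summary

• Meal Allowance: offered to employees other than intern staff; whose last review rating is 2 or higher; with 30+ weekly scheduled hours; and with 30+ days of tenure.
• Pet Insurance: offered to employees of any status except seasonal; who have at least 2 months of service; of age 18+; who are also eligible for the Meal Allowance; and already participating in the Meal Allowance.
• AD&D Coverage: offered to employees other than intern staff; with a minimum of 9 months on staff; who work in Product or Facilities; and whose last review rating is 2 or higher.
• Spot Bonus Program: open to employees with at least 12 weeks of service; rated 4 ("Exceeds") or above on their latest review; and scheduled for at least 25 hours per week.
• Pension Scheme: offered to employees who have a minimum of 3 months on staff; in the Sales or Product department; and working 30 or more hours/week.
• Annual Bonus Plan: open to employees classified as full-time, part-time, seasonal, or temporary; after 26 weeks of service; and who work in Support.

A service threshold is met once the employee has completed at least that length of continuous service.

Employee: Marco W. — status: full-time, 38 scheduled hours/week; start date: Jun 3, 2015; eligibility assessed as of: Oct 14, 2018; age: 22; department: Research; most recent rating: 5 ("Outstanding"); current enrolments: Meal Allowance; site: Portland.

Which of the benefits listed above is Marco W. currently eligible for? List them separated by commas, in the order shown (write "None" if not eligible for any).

Service from Jun 3, 2015 to Oct 14, 2018: 1229 days.
Meal Allowance — status full-time ✓ (not excluded); rating 5 ≥ 2 ✓; 38 hrs/wk ≥ 30 ✓; service 1229 days ≥ 30 days ✓ → eligible.
Pet Insurance — status full-time ✓ (not excluded); service 1229 days ≥ 2 months (≈60 days) ✓; age 22 ≥ 18 ✓; eligible for Meal Allowance ✓; enrolled in Meal Allowance ✓ → eligible.
AD&D Coverage — status full-time ✓ (not excluded); service 1229 days ≥ 9 months (≈270 days) ✓; dept Research ✗ → not eligible.
Spot Bonus Program — service 1229 days ≥ 12 weeks (≈84 days) ✓; rating 5 ≥ 4 ✓; 38 hrs/wk ≥ 25 ✓ → eligible.
Pension Scheme — service 1229 days ≥ 3 months (≈90 days) ✓; dept Research ✗ → not eligible.
Annual Bonus Plan — status full-time ✓; service 1229 days ≥ 26 weeks (≈182 days) ✓; dept Research ✗ → not eligible.

Meal Allowance, Pet Insurance, Spot Bonus Program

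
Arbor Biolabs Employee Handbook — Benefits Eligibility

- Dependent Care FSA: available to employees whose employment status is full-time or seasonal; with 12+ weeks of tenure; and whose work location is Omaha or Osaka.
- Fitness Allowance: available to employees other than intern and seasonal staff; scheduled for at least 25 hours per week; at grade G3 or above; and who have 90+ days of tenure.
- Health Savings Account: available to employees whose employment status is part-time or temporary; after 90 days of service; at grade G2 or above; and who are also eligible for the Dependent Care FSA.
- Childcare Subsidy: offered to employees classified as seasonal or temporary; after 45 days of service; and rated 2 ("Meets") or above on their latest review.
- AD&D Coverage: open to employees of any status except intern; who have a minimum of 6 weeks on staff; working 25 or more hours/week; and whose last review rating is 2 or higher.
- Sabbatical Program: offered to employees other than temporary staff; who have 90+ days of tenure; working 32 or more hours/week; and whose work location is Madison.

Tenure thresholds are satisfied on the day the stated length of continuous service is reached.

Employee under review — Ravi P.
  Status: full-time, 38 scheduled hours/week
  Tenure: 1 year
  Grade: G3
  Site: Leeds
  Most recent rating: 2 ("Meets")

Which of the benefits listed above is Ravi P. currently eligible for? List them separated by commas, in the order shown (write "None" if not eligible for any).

Fitness Allowance, AD&D Coverage

Dependent Care FSA — status full-time ✓; service 1 year ≥ 12 weeks (≈84 days) ✓; site Leeds ✗ (not Omaha or Osaka) → not eligible.
Fitness Allowance — status full-time ✓ (not excluded); 38 hrs/wk ≥ 25 ✓; grade G3 ≥ G3 ✓; service 1 year ≥ 90 days ✓ → eligible.
Health Savings Account — status full-time ✗ (requires part-time or temporary) → not eligible.
Childcare Subsidy — status full-time ✗ (requires seasonal or temporary) → not eligible.
AD&D Coverage — status full-time ✓ (not excluded); service 1 year ≥ 6 weeks (≈42 days) ✓; 38 hrs/wk ≥ 25 ✓; rating 2 ≥ 2 ✓ → eligible.
Sabbatical Program — status full-time ✓ (not excluded); service 1 year ≥ 90 days ✓; 38 hrs/wk ≥ 32 ✓; site Leeds ✗ (not Madison) → not eligible.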